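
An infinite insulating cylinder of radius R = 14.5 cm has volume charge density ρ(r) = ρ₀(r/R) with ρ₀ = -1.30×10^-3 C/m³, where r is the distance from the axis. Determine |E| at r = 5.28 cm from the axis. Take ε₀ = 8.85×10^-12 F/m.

E ≈ 9.41e5 N/C

Coaxial Gaussian cylinder, radius r = 5.28 cm, length L (r < R).
λ_enc = ∫₀^r ρ(r')·2πr' dr' = (2πρ₀/R)·r^3/3 = -2.764e-6 C/m.
Gauss's law: E·2πrL = λ_enc L/ε₀.
E = |λ_enc|/(2πε₀r) = (2.764×10^-6)/(2π·8.85×10^-12·0.0528) = 9.41×10^5 N/C.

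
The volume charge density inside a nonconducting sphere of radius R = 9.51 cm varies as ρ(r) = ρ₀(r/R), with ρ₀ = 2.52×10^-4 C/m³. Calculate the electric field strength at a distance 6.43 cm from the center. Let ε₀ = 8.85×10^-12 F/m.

Symmetry ⇒ E = E(r) r̂. Gaussian sphere of radius r = 6.43 cm (r < R).
Integrate the density: Q_enc = 4π ∫₀^r ρ₀(r'/R)^1 r'² dr' = 4πρ₀ r^4/(4·R) = 1.423e-7 C.
Since E is radial and uniform over the Gaussian sphere, Φ = E·4πr² = Q_enc/ε₀.
E = |Q_enc|/(4πε₀r²) = (1.423×10^-7)/(4π·8.85×10^-12·(0.0643)²) = 3.09e5 N/C.

|E| ≈ 3.09×10^5 N/C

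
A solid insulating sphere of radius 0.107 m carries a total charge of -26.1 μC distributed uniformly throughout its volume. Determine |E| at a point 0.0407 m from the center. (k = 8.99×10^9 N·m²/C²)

By spherical symmetry E is radial; choose a Gaussian sphere of radius r = 0.0407 m (r < R).
For a uniform sphere the enclosed fraction is (r/R)³, so Q_enc = (-26.1 μC)(0.0407/0.107)³ = -1.436×10^-6 C.
By Gauss's law, ∮E·dA = E·4πr² = Q_enc/ε₀.
E = k|Q_enc|/r² = (8.99×10^9)(1.436×10^-6)/(0.0407)² = 7.80×10^6 N/C.

E = 7.80×10^6 N/C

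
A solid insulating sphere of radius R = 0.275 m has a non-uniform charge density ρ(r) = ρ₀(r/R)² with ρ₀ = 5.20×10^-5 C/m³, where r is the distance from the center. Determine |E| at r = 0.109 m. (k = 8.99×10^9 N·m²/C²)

By spherical symmetry E is radial; choose a Gaussian sphere of radius r = 0.109 m (r < R).
Q_enc = ∫₀^r ρ(r')·4πr'² dr' = (4πρ₀/R²) ∫₀^r r'^4 dr' = 4πρ₀ r^5/(5·R²) = 2.659e-8 C.
Gauss's law: E·4πr² = Q_enc/ε₀.
E = k|Q_enc|/r² = (8.99×10^9)(2.659×10^-8)/(0.109)² = 2.01e4 N/C.

|E| ≈ 2.01×10^4 V/m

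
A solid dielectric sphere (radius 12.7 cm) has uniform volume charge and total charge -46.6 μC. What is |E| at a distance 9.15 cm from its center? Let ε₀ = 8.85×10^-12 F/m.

|E| ≈ 1.87e7 N/C

Use a concentric Gaussian sphere at r = 9.15 cm (r < R).
Only the charge within r is enclosed: Q_enc = Q·(r/R)³ = (-46.6 μC)·(9.15 cm/12.7 cm)³ = -1.743e-5 C.
Applying ∮E·dA = Q_enc/ε₀ with Φ = E(4πr²):
E = |Q_enc|/(4πε₀r²) = (1.743e-5)/(4π·8.85×10^-12·(0.0915)²) = 1.87×10^7 N/C.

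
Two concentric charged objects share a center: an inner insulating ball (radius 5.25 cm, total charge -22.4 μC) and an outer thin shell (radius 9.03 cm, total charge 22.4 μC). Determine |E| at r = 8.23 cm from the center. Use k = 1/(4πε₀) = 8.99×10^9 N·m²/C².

By spherical symmetry E is radial; choose a Gaussian sphere of radius r = 8.23 cm (between the bodies, 5.25 cm < r < 9.03 cm).
The shell at 9.03 cm lies outside the Gaussian surface, so Q_enc = -22.4 μC = -2.24e-5 C.
Applying ∮E·dA = Q_enc/ε₀ with Φ = E(4πr²):
E = k|Q_enc|/r² = (8.99×10^9)(2.24×10^-5)/(0.0823)² = 2.97×10^7 N/C.

E = 2.97×10^7 V/m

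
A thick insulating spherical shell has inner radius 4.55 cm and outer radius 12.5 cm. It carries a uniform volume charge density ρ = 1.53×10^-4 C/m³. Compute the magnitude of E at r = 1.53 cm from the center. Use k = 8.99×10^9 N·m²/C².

|E| = 0 N/C

Use a concentric Gaussian sphere at r = 1.53 cm (r < 4.55 cm, inside the empty cavity).
No charge is enclosed, so by Gauss's law E·4πr² = 0 ⇒ E = 0.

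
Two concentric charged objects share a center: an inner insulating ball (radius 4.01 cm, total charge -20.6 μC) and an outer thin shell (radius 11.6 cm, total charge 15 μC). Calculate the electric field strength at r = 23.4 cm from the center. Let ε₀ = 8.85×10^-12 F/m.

E ≈ 9.20×10^5 N/C

Use a concentric Gaussian sphere at r = 23.4 cm (r > 11.6 cm, enclosing both).
Q_enc = (-20.6 μC) + (15 μC) = -5.60e-6 C.
Applying ∮E·dA = Q_enc/ε₀ with Φ = E(4πr²):
E = |Q_enc|/(4πε₀r²) = (5.60e-6)/(4π·8.85×10^-12·(0.234)²) = 9.20e5 N/C.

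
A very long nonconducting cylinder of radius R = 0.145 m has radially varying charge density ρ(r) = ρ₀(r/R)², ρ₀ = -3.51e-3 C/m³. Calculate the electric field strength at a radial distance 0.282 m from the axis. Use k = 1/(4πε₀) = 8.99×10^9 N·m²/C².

Choose a coaxial cylinder of radius r = 0.282 m (arbitrary length L) as the Gaussian surface (r > R, full charge per length enclosed).
λ_enc = 2π ∫₀^R ρ₀(r'/R)^2 r' dr' = 2πρ₀R²/4 = -1.159e-4 C/m.
Applying ∮E·dA = Q_enc/ε₀ with the end caps contributing no flux:
E = 2k|λ_enc|/r = 2(8.99×10^9)(1.159e-4)/(0.282) = 7.39e6 N/C.

7.39×10^6 V/m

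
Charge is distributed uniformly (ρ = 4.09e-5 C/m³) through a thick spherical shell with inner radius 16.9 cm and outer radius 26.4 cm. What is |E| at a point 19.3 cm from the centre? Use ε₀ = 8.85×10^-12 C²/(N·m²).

E = 9.77×10^4 N/C

Symmetry ⇒ E = E(r) r̂. Gaussian sphere of radius r = 19.3 cm (within the shell material, 16.9 cm < r < 26.4 cm).
Only the shell between 16.9 cm and r is enclosed: Q_enc = ρ·(4π/3)(r³ − a³) = (4.09×10^-5)·(4π/3)·((0.193)³ − (0.169)³) = 4.047×10^-7 C.
Applying ∮E·dA = Q_enc/ε₀ with Φ = E(4πr²):
E = |Q_enc|/(4πε₀r²) = (4.047×10^-7)/(4π·8.85×10^-12·(0.193)²) = 9.77×10^4 N/C.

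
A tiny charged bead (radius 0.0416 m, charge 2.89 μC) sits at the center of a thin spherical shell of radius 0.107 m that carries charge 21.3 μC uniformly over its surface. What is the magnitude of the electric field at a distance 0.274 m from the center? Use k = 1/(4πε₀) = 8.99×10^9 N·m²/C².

|E| ≈ 2.90e6 V/m

By spherical symmetry E is radial; choose a Gaussian sphere of radius r = 0.274 m (r > 0.107 m, enclosing both).
Q_enc = (2.89 μC) + (21.3 μC) = 2.419×10^-5 C.
By Gauss's law, ∮E·dA = E·4πr² = Q_enc/ε₀.
E = k|Q_enc|/r² = (8.99×10^9)(2.419e-5)/(0.274)² = 2.90×10^6 N/C.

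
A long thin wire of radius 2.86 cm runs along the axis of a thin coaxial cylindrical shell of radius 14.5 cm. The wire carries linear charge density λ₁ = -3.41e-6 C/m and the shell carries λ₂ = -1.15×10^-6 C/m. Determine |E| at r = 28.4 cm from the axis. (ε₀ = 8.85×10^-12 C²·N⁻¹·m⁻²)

By cylindrical symmetry E is radial; use a coaxial Gaussian cylinder of radius 28.4 cm and length L (r > 14.5 cm, enclosing both).
λ_enc = λ₁ + λ₂ = (-3.41×10^-6) + (-1.15×10^-6) = -4.56e-6 C/m.
Since E is radial and uniform over the curved surface, Φ = E·2πrL = Q_enc/ε₀ = λ_enc L/ε₀.
E = |λ_enc|/(2πε₀r) = (4.56×10^-6)/(2π·8.85×10^-12·0.284) = 2.89×10^5 N/C.

2.89e5 V/m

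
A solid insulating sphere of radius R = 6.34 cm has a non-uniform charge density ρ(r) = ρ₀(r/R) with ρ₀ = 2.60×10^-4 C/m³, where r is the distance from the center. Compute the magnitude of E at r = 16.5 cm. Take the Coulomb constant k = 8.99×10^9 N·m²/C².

By spherical symmetry E is radial; choose a Gaussian sphere of radius r = 16.5 cm (r > R, all charge enclosed).
Q_enc = 4π ∫₀^R ρ₀(r'/R)^1 r'² dr' = 4πρ₀R³/4 = 2.082e-7 C.
By Gauss's law, ∮E·dA = E·4πr² = Q_enc/ε₀.
E = k|Q_enc|/r² = (8.99×10^9)(2.082×10^-7)/(0.165)² = 6.87×10^4 N/C.

E ≈ 6.87×10^4 N/C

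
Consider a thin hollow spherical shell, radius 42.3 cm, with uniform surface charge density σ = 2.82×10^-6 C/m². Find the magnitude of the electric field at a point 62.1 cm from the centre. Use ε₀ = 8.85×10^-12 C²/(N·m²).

|E| ≈ 1.48×10^5 N/C

Use a concentric Gaussian sphere at r = 62.1 cm (r > 42.3 cm).
The entire shell is enclosed: Q_enc = σ·4πR² = (2.82×10^-6)·4π·(0.423)² = 6.341×10^-6 C.
Applying ∮E·dA = Q_enc/ε₀ with Φ = E(4πr²):
E = |Q_enc|/(4πε₀r²) = (6.341×10^-6)/(4π·8.85×10^-12·(0.621)²) = 1.48×10^5 N/C.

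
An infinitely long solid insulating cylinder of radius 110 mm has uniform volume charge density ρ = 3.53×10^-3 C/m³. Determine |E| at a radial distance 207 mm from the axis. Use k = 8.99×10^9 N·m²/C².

1.17×10^7 V/m

Coaxial Gaussian cylinder, radius r = 207 mm, length L (r > 110 mm, full cross-section enclosed).
λ_enc = ρ·πR² = (3.53×10^-3)π(0.11)² = 1.342×10^-4 C/m.
Applying ∮E·dA = Q_enc/ε₀ with the end caps contributing no flux:
E = 2k|λ_enc|/r = 2(8.99×10^9)(1.342×10^-4)/(0.207) = 1.17×10^7 N/C.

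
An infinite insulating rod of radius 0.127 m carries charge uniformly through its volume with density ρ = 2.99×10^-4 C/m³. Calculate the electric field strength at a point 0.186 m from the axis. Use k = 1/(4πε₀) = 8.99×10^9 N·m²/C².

E ≈ 1.46×10^6 V/m

Take a coaxial cylindrical Gaussian surface of radius r = 0.186 m and length L (r > 0.127 m, full cross-section enclosed).
λ_enc = ρ·πR² = (2.99e-4)π(0.127)² = 1.515e-5 C/m.
Applying ∮E·dA = Q_enc/ε₀ with the end caps contributing no flux:
E = 2k|λ_enc|/r = 2(8.99×10^9)(1.515×10^-5)/(0.186) = 1.46×10^6 N/C.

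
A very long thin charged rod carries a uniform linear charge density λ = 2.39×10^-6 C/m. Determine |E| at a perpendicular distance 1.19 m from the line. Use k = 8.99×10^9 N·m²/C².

Choose a coaxial cylinder of radius r = 1.19 m (arbitrary length L) as the Gaussian surface.
Q_enc = λL, so λ_enc = 2.39×10^-6 C/m.
Since E is radial and uniform over the curved surface, Φ = E·2πrL = Q_enc/ε₀ = λ_enc L/ε₀.
E = 2k|λ_enc|/r = 2(8.99×10^9)(2.39e-6)/(1.19) = 3.61×10^4 N/C.

|E| = 3.61×10^4 N/C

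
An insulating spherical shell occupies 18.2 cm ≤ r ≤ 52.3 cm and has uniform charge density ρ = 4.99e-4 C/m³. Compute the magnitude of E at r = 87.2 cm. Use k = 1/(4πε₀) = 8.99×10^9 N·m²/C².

Use a concentric Gaussian sphere at r = 87.2 cm (r > 52.3 cm, enclosing the whole shell).
Q_enc = ρ·(4π/3)(b³ − a³) = (4.99×10^-4)·(4π/3)·((0.523)³ − (0.182)³) = 2.864×10^-4 C.
By Gauss's law, ∮E·dA = E·4πr² = Q_enc/ε₀.
E = k|Q_enc|/r² = (8.99×10^9)(2.864×10^-4)/(0.872)² = 3.39×10^6 N/C.

3.39×10^6 V/m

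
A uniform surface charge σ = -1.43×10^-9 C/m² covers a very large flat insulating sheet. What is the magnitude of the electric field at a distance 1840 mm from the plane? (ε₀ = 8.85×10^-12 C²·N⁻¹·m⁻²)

E = 80.8 N/C

Choose a cylindrical pillbox piercing the sheet, end faces (area A) parallel to it.
Only the two end caps contribute flux: Φ = 2EA. With Q_enc = σA, Gauss's law gives E = |σ|/(2ε₀).
E = |σ|/(2ε₀) = (1.43×10^-9)/(2·8.85×10^-12) = 80.8 N/C.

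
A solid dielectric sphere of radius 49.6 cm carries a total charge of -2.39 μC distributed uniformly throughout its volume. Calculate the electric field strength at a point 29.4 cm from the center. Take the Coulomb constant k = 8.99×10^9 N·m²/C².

By spherical symmetry E is radial; choose a Gaussian sphere of radius r = 29.4 cm (r < R).
For a uniform sphere the enclosed fraction is (r/R)³, so Q_enc = (-2.39 μC)(0.294/0.496)³ = -4.977×10^-7 C.
Gauss's law: E·4πr² = Q_enc/ε₀.
E = k|Q_enc|/r² = (8.99×10^9)(4.977×10^-7)/(0.294)² = 5.18×10^4 N/C.

|E| = 5.18×10^4 V/m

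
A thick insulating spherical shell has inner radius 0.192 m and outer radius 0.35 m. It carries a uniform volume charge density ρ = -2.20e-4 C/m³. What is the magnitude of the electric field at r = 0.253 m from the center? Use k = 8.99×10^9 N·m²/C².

By spherical symmetry E is radial; choose a Gaussian sphere of radius r = 0.253 m (within the shell material, 0.192 m < r < 0.35 m).
Enclosed charge is the volume from a to r: Q_enc = (4π/3)ρ(r³ − a³) = -8.401×10^-6 C.
Since E is radial and uniform over the Gaussian sphere, Φ = E·4πr² = Q_enc/ε₀.
E = k|Q_enc|/r² = (8.99×10^9)(8.401×10^-6)/(0.253)² = 1.18e6 N/C.

E ≈ 1.18×10^6 N/C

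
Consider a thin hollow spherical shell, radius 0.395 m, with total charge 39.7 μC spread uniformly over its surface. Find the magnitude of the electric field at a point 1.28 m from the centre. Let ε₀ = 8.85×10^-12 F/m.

By spherical symmetry E is radial; choose a Gaussian sphere of radius r = 1.28 m (r > 0.395 m).
The entire shell is enclosed: Q_enc = 3.97×10^-5 C.
By Gauss's law, ∮E·dA = E·4πr² = Q_enc/ε₀.
E = |Q_enc|/(4πε₀r²) = (3.97e-5)/(4π·8.85×10^-12·(1.28)²) = 2.18×10^5 N/C.

E = 2.18×10^5 N/C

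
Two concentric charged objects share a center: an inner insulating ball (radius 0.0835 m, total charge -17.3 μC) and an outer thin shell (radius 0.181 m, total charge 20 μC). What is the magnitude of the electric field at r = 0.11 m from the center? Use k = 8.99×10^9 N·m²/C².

|E| ≈ 1.29×10^7 N/C

Symmetry ⇒ E = E(r) r̂. Gaussian sphere of radius r = 0.11 m (between the bodies, 0.0835 m < r < 0.181 m).
Only the inner charge is enclosed; the outer shell contributes nothing inside itself. Q_enc = -17.3 μC = -1.73×10^-5 C.
Since E is radial and uniform over the Gaussian sphere, Φ = E·4πr² = Q_enc/ε₀.
E = k|Q_enc|/r² = (8.99×10^9)(1.73×10^-5)/(0.11)² = 1.29e7 N/C.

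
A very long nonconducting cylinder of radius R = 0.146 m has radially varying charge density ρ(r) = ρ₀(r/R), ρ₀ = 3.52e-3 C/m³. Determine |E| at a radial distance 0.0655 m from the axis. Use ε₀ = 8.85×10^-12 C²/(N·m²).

|E| = 3.90×10^6 N/C

Coaxial Gaussian cylinder, radius r = 0.0655 m, length L (r < R).
Integrating ρ over the cross-section to radius r: λ_enc = (2πρ₀/R) ∫₀^r r'^2 dr' = 2πρ₀ r^3/(3·R) = 1.419×10^-5 C/m.
Applying ∮E·dA = Q_enc/ε₀ with the end caps contributing no flux:
E = |λ_enc|/(2πε₀r) = (1.419×10^-5)/(2π·8.85×10^-12·0.0655) = 3.90×10^6 N/C.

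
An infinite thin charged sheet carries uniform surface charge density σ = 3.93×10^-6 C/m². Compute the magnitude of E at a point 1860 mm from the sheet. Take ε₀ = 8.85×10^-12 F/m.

The symmetry is planar: E is normal to the sheet and the same magnitude on both sides. Take a pillbox straddling the sheet with end-cap area A.
Only the two end caps contribute flux: Φ = 2EA. With Q_enc = σA, Gauss's law gives E = |σ|/(2ε₀).
E = |σ|/(2ε₀) = (3.93e-6)/(2·8.85×10^-12) = 2.22×10^5 N/C.

E = 2.22×10^5 N/C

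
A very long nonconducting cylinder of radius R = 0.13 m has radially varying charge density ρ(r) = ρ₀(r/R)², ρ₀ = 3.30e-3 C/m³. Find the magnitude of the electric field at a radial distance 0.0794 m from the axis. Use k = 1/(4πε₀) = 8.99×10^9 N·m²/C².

|E| = 2.76×10^6 V/m

Coaxial Gaussian cylinder, radius r = 0.0794 m, length L (r < R).
λ_enc = ∫₀^r ρ(r')·2πr' dr' = (2πρ₀/R²)·r^4/4 = 1.219×10^-5 C/m.
Gauss's law: E·2πrL = λ_enc L/ε₀.
E = 2k|λ_enc|/r = 2(8.99×10^9)(1.219×10^-5)/(0.0794) = 2.76e6 N/C.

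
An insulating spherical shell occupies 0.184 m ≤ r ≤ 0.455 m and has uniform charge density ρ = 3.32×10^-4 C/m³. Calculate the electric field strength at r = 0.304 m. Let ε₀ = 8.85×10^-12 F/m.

Symmetry ⇒ E = E(r) r̂. Gaussian sphere of radius r = 0.304 m (within the shell material, 0.184 m < r < 0.455 m).
Only the shell between 0.184 m and r is enclosed: Q_enc = ρ·(4π/3)(r³ − a³) = (3.32e-4)·(4π/3)·((0.304)³ − (0.184)³) = 3.041×10^-5 C.
Gauss's law: E·4πr² = Q_enc/ε₀.
E = |Q_enc|/(4πε₀r²) = (3.041e-5)/(4π·8.85×10^-12·(0.304)²) = 2.96×10^6 N/C.

|E| ≈ 2.96×10^6 N/C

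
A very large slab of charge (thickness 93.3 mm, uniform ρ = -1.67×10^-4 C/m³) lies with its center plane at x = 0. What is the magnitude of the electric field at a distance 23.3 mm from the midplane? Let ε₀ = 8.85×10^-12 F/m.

|E| ≈ 4.40×10^5 V/m

By symmetry E is perpendicular to the slab. A Gaussian pillbox from −23.3 mm to +23.3 mm (face area A) lies entirely within the slab.
Q_enc = ρ·(2x)·A and flux = 2EA, so 2EA = 2ρxA/ε₀ ⇒ E = |ρ|x/ε₀.
E = (1.67×10^-4)(0.0233)/(8.85×10^-12) = 4.40e5 N/C.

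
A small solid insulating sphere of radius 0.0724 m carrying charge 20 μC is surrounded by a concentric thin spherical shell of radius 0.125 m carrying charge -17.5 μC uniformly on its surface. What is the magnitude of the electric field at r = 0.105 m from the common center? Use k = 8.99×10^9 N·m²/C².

|E| = 1.63×10^7 N/C

By spherical symmetry E is radial; choose a Gaussian sphere of radius r = 0.105 m (between the bodies, 0.0724 m < r < 0.125 m).
Only the inner charge is enclosed; the outer shell contributes nothing inside itself. Q_enc = 20 μC = 2.00×10^-5 C.
Since E is radial and uniform over the Gaussian sphere, Φ = E·4πr² = Q_enc/ε₀.
E = k|Q_enc|/r² = (8.99×10^9)(2.00×10^-5)/(0.105)² = 1.63e7 N/C.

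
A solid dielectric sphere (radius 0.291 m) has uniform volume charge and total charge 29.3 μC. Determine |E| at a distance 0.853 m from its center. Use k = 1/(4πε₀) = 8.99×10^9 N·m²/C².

E = 3.62×10^5 V/m

Take a concentric spherical Gaussian surface of radius r = 0.853 m (r > R, so the entire charge is enclosed).
Q_enc = 29.3 μC = 2.93e-5 C.
By Gauss's law, ∮E·dA = E·4πr² = Q_enc/ε₀.
E = k|Q_enc|/r² = (8.99×10^9)(2.93×10^-5)/(0.853)² = 3.62×10^5 N/C.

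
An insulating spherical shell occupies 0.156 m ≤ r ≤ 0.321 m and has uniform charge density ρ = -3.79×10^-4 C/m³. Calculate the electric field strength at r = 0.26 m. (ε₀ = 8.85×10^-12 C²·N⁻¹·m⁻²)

2.91×10^6 N/C

Take a concentric spherical Gaussian surface of radius r = 0.26 m (within the shell material, 0.156 m < r < 0.321 m).
Only the shell between 0.156 m and r is enclosed: Q_enc = ρ·(4π/3)(r³ − a³) = (-3.79×10^-4)·(4π/3)·((0.26)³ − (0.156)³) = -2.188×10^-5 C.
Gauss's law: E·4πr² = Q_enc/ε₀.
E = |Q_enc|/(4πε₀r²) = (2.188×10^-5)/(4π·8.85×10^-12·(0.26)²) = 2.91×10^6 N/C.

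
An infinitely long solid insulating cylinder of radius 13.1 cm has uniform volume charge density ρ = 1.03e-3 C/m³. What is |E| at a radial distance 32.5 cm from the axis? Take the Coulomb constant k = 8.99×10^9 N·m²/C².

3.07×10^6 V/m

By cylindrical symmetry E is radial; use a coaxial Gaussian cylinder of radius 32.5 cm and length L (r > 13.1 cm, full cross-section enclosed).
λ_enc = ρ·πR² = (1.03×10^-3)π(0.131)² = 5.553e-5 C/m.
Gauss's law: E·2πrL = λ_enc L/ε₀.
E = 2k|λ_enc|/r = 2(8.99×10^9)(5.553×10^-5)/(0.325) = 3.07e6 N/C.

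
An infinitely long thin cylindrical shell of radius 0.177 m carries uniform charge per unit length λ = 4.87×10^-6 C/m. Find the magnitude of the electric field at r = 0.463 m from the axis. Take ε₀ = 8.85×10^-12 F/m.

E = 1.89×10^5 N/C

Coaxial Gaussian cylinder, radius r = 0.463 m, length L (r > 0.177 m).
The full line charge is enclosed: λ_enc = 4.87e-6 C/m.
By Gauss's law (flux through the curved wall only), E·2πrL = λ_enc L/ε₀.
E = |λ_enc|/(2πε₀r) = (4.87×10^-6)/(2π·8.85×10^-12·0.463) = 1.89e5 N/C.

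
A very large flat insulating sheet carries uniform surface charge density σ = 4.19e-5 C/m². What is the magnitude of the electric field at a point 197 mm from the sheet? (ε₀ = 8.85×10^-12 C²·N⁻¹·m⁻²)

By planar symmetry E is perpendicular to the sheet and uniform; use a Gaussian pillbox with flat faces of area A on each side of the sheet.
Flux Φ = 2EA and Q_enc = σA, so 2EA = σA/ε₀ ⇒ E = |σ|/(2ε₀), independent of distance.
E = |σ|/(2ε₀) = (4.19×10^-5)/(2·8.85×10^-12) = 2.37e6 N/C.

E ≈ 2.37×10^6 N/C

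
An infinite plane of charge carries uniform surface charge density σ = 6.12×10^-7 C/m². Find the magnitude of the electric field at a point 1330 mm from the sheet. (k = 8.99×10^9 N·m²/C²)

3.46×10^4 N/C

The symmetry is planar: E is normal to the sheet and the same magnitude on both sides. Take a pillbox straddling the sheet with end-cap area A.
Only the two end caps contribute flux: Φ = 2EA. With Q_enc = σA, Gauss's law gives E = |σ|/(2ε₀).
E = 2πk|σ| = 2π(8.99×10^9)(6.12×10^-7) = 3.46×10^4 N/C.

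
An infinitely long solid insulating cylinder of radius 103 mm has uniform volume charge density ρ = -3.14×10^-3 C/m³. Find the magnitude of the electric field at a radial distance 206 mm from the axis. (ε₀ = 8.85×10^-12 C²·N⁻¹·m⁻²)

E = 9.14×10^6 N/C

Take a coaxial cylindrical Gaussian surface of radius r = 206 mm and length L (r > 103 mm, full cross-section enclosed).
λ_enc = ρ·πR² = (-3.14e-3)π(0.103)² = -1.047e-4 C/m.
Gauss's law: E·2πrL = λ_enc L/ε₀.
E = |λ_enc|/(2πε₀r) = (1.047×10^-4)/(2π·8.85×10^-12·0.206) = 9.14×10^6 N/C.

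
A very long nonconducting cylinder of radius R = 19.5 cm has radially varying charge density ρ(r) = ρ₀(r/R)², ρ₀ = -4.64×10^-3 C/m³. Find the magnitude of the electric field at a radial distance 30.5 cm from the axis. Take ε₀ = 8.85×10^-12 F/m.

|E| ≈ 1.63×10^7 N/C

Choose a coaxial cylinder of radius r = 30.5 cm (arbitrary length L) as the Gaussian surface (r > R, full charge per length enclosed).
λ_enc = 2π ∫₀^R ρ₀(r'/R)^2 r' dr' = 2πρ₀R²/4 = -2.771×10^-4 C/m.
Applying ∮E·dA = Q_enc/ε₀ with the end caps contributing no flux:
E = |λ_enc|/(2πε₀r) = (2.771×10^-4)/(2π·8.85×10^-12·0.305) = 1.63×10^7 N/C.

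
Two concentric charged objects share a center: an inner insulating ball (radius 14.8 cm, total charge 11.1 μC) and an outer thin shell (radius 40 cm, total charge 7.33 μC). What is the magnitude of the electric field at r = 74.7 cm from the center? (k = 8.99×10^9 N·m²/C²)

|E| ≈ 2.97×10^5 N/C

Symmetry ⇒ E = E(r) r̂. Gaussian sphere of radius r = 74.7 cm (r > 40 cm, enclosing both).
Q_enc = (11.1 μC) + (7.33 μC) = 1.843×10^-5 C.
Since E is radial and uniform over the Gaussian sphere, Φ = E·4πr² = Q_enc/ε₀.
E = k|Q_enc|/r² = (8.99×10^9)(1.843×10^-5)/(0.747)² = 2.97×10^5 N/C.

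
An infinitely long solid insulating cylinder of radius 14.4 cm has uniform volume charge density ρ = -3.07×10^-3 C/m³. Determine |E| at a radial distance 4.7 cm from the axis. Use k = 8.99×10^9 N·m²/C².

Take a coaxial cylindrical Gaussian surface of radius r = 4.7 cm and length L (r < R).
Charge inside radius r per length L is ρ·πr²·L, so λ_enc = ρπr² = -2.131×10^-5 C/m.
Since E is radial and uniform over the curved surface, Φ = E·2πrL = Q_enc/ε₀ = λ_enc L/ε₀.
E = 2k|λ_enc|/r = 2(8.99×10^9)(2.131×10^-5)/(0.047) = 8.15×10^6 N/C.

|E| = 8.15×10^6 V/m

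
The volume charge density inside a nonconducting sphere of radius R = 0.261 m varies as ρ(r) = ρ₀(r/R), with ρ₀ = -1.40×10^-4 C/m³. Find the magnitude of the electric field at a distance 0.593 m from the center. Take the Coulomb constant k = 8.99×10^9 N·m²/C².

2.00×10^5 N/C

Use a concentric Gaussian sphere at r = 0.593 m (r > R, all charge enclosed).
Q_enc = 4π ∫₀^R ρ₀(r'/R)^1 r'² dr' = 4πρ₀R³/4 = -7.82×10^-6 C.
Applying ∮E·dA = Q_enc/ε₀ with Φ = E(4πr²):
E = k|Q_enc|/r² = (8.99×10^9)(7.82e-6)/(0.593)² = 2.00e5 N/C.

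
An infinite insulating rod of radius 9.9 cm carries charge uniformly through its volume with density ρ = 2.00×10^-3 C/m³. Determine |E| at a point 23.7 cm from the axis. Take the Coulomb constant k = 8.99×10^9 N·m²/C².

E = 4.67×10^6 N/C

By cylindrical symmetry E is radial; use a coaxial Gaussian cylinder of radius 23.7 cm and length L (r > 9.9 cm, full cross-section enclosed).
λ_enc = ρ·πR² = (2.00e-3)π(0.099)² = 6.158e-5 C/m.
Applying ∮E·dA = Q_enc/ε₀ with the end caps contributing no flux:
E = 2k|λ_enc|/r = 2(8.99×10^9)(6.158e-5)/(0.237) = 4.67×10^6 N/C.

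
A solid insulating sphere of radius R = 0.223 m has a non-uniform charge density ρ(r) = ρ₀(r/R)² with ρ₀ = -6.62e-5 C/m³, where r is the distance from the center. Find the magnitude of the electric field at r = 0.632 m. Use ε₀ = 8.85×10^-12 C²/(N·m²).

By spherical symmetry E is radial; choose a Gaussian sphere of radius r = 0.632 m (r > R, all charge enclosed).
Q_enc = 4π ∫₀^R ρ₀(r'/R)^2 r'² dr' = 4πρ₀R³/5 = -1.845e-6 C.
Since E is radial and uniform over the Gaussian sphere, Φ = E·4πr² = Q_enc/ε₀.
E = |Q_enc|/(4πε₀r²) = (1.845×10^-6)/(4π·8.85×10^-12·(0.632)²) = 4.15e4 N/C.

|E| ≈ 4.15×10^4 N/C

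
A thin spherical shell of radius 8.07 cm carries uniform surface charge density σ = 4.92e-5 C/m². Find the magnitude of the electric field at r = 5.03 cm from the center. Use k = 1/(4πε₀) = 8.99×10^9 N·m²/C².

|E| = 0 N/C

Symmetry ⇒ E = E(r) r̂. Gaussian sphere of radius r = 5.03 cm (inside the shell, r < 8.07 cm).
All the charge is outside the Gaussian surface: Q_enc = 0, hence E = 0 everywhere inside the shell.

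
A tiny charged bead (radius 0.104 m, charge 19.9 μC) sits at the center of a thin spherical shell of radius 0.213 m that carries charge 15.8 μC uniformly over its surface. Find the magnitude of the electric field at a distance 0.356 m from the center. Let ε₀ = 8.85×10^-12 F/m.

2.53×10^6 N/C

Symmetry ⇒ E = E(r) r̂. Gaussian sphere of radius r = 0.356 m (r > 0.213 m, enclosing both).
Q_enc = (19.9 μC) + (15.8 μC) = 3.57×10^-5 C.
Since E is radial and uniform over the Gaussian sphere, Φ = E·4πr² = Q_enc/ε₀.
E = |Q_enc|/(4πε₀r²) = (3.57×10^-5)/(4π·8.85×10^-12·(0.356)²) = 2.53e6 N/C.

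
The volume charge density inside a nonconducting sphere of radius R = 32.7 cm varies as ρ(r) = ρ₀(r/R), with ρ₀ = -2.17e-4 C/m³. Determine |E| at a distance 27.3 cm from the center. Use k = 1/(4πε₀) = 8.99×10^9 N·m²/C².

1.40×10^6 N/C

By spherical symmetry E is radial; choose a Gaussian sphere of radius r = 27.3 cm (r < R).
Integrate the density: Q_enc = 4π ∫₀^r ρ₀(r'/R)^1 r'² dr' = 4πρ₀ r^4/(4·R) = -1.158×10^-5 C.
Gauss's law: E·4πr² = Q_enc/ε₀.
E = k|Q_enc|/r² = (8.99×10^9)(1.158×10^-5)/(0.273)² = 1.40e6 N/C.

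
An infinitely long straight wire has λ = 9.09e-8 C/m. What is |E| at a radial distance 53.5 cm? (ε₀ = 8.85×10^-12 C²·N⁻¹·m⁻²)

Coaxial Gaussian cylinder, radius r = 53.5 cm, length L.
Q_enc = λL, so λ_enc = 9.09×10^-8 C/m.
Gauss's law: E·2πrL = λ_enc L/ε₀.
E = |λ_enc|/(2πε₀r) = (9.09e-8)/(2π·8.85×10^-12·0.535) = 3.06e3 N/C.

E = 3.06e3 N/C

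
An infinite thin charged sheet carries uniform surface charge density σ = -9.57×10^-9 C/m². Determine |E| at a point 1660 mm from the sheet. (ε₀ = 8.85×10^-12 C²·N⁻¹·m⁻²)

E ≈ 541 V/m

The symmetry is planar: E is normal to the sheet and the same magnitude on both sides. Take a pillbox straddling the sheet with end-cap area A.
Flux Φ = 2EA and Q_enc = σA, so 2EA = σA/ε₀ ⇒ E = |σ|/(2ε₀), independent of distance.
E = |σ|/(2ε₀) = (9.57×10^-9)/(2·8.85×10^-12) = 541 N/C.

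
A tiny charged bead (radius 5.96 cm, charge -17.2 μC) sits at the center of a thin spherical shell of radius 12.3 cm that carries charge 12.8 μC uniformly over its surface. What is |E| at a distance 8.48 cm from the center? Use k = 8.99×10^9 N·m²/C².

By spherical symmetry E is radial; choose a Gaussian sphere of radius r = 8.48 cm (between the bodies, 5.96 cm < r < 12.3 cm).
Only the inner charge is enclosed; the outer shell contributes nothing inside itself. Q_enc = -17.2 μC = -1.72×10^-5 C.
Since E is radial and uniform over the Gaussian sphere, Φ = E·4πr² = Q_enc/ε₀.
E = k|Q_enc|/r² = (8.99×10^9)(1.72×10^-5)/(0.0848)² = 2.15×10^7 N/C.

|E| ≈ 2.15e7 N/C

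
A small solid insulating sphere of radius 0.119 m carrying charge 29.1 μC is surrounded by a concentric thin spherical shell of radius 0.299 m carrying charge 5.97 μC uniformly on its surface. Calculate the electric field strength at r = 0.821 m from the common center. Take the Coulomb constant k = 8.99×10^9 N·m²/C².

|E| ≈ 4.68e5 N/C

Symmetry ⇒ E = E(r) r̂. Gaussian sphere of radius r = 0.821 m (r > 0.299 m, enclosing both).
Q_enc = (29.1 μC) + (5.97 μC) = 3.507×10^-5 C.
By Gauss's law, ∮E·dA = E·4πr² = Q_enc/ε₀.
E = k|Q_enc|/r² = (8.99×10^9)(3.507×10^-5)/(0.821)² = 4.68×10^5 N/C.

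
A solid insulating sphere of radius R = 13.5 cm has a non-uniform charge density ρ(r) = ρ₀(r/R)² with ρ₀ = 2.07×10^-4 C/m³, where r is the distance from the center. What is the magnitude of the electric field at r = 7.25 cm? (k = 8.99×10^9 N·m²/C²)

E = 9.78×10^4 N/C

Use a concentric Gaussian sphere at r = 7.25 cm (r < R).
Integrate the density: Q_enc = 4π ∫₀^r ρ₀(r'/R)^2 r'² dr' = 4πρ₀ r^5/(5·R²) = 5.718×10^-8 C.
By Gauss's law, ∮E·dA = E·4πr² = Q_enc/ε₀.
E = k|Q_enc|/r² = (8.99×10^9)(5.718×10^-8)/(0.0725)² = 9.78×10^4 N/C.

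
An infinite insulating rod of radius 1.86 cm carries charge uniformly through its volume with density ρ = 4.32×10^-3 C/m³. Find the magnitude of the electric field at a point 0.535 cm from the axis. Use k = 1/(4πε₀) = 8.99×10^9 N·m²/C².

|E| = 1.31×10^6 V/m

Choose a coaxial cylinder of radius r = 0.535 cm (arbitrary length L) as the Gaussian surface (r < R).
Charge inside radius r per length L is ρ·πr²·L, so λ_enc = ρπr² = 3.885e-7 C/m.
Since E is radial and uniform over the curved surface, Φ = E·2πrL = Q_enc/ε₀ = λ_enc L/ε₀.
E = 2k|λ_enc|/r = 2(8.99×10^9)(3.885×10^-7)/(0.00535) = 1.31e6 N/C.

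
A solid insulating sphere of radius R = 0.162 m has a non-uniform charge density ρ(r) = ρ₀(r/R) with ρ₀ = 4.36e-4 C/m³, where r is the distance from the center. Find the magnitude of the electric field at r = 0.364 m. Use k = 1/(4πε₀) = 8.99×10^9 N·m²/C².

Use a concentric Gaussian sphere at r = 0.364 m (r > R, all charge enclosed).
Q_enc = 4π ∫₀^R ρ₀(r'/R)^1 r'² dr' = 4πρ₀R³/4 = 5.823×10^-6 C.
Since E is radial and uniform over the Gaussian sphere, Φ = E·4πr² = Q_enc/ε₀.
E = k|Q_enc|/r² = (8.99×10^9)(5.823e-6)/(0.364)² = 3.95e5 N/C.

3.95e5 N/C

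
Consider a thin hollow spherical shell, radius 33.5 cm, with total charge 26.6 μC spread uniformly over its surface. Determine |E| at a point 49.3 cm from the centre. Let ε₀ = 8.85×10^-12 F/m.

By spherical symmetry E is radial; choose a Gaussian sphere of radius r = 49.3 cm (r > 33.5 cm).
The entire shell is enclosed: Q_enc = 2.66×10^-5 C.
Applying ∮E·dA = Q_enc/ε₀ with Φ = E(4πr²):
E = |Q_enc|/(4πε₀r²) = (2.66×10^-5)/(4π·8.85×10^-12·(0.493)²) = 9.84×10^5 N/C.

E = 9.84×10^5 V/m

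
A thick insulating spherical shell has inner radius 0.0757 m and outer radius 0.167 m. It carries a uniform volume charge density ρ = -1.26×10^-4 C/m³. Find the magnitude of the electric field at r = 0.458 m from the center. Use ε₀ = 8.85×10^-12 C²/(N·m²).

Take a concentric spherical Gaussian surface of radius r = 0.458 m (r > 0.167 m, enclosing the whole shell).
Q_enc = ρ·(4π/3)(b³ − a³) = (-1.26×10^-4)·(4π/3)·((0.167)³ − (0.0757)³) = -2.229×10^-6 C.
Since E is radial and uniform over the Gaussian sphere, Φ = E·4πr² = Q_enc/ε₀.
E = |Q_enc|/(4πε₀r²) = (2.229×10^-6)/(4π·8.85×10^-12·(0.458)²) = 9.56e4 N/C.

|E| = 9.56×10^4 V/m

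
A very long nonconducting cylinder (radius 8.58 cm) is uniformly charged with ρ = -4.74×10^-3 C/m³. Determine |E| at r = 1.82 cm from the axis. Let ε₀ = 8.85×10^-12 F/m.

E = 4.87e6 N/C

Choose a coaxial cylinder of radius r = 1.82 cm (arbitrary length L) as the Gaussian surface (r < R).
Enclosed charge per unit length: λ_enc = ρ·πr² = (-4.74e-3)π(0.0182)² = -4.933×10^-6 C/m.
Since E is radial and uniform over the curved surface, Φ = E·2πrL = Q_enc/ε₀ = λ_enc L/ε₀.
E = |λ_enc|/(2πε₀r) = (4.933e-6)/(2π·8.85×10^-12·0.0182) = 4.87e6 N/C.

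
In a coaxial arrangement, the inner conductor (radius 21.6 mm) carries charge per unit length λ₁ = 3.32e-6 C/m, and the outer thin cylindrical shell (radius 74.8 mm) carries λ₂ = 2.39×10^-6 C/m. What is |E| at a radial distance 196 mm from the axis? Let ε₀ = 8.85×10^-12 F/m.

Coaxial Gaussian cylinder, radius r = 196 mm, length L (r > 74.8 mm, enclosing both).
λ_enc = λ₁ + λ₂ = (3.32×10^-6) + (2.39×10^-6) = 5.71×10^-6 C/m.
Gauss's law: E·2πrL = λ_enc L/ε₀.
E = |λ_enc|/(2πε₀r) = (5.71×10^-6)/(2π·8.85×10^-12·0.196) = 5.24×10^5 N/C.

|E| ≈ 5.24e5 N/C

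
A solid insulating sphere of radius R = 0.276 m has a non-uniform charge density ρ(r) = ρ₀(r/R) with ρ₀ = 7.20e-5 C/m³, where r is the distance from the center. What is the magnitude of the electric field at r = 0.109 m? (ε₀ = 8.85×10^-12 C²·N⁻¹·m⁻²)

Symmetry ⇒ E = E(r) r̂. Gaussian sphere of radius r = 0.109 m (r < R).
Q_enc = ∫₀^r ρ(r')·4πr'² dr' = (4πρ₀/R) ∫₀^r r'^3 dr' = 4πρ₀ r^4/(4·R) = 1.157×10^-7 C.
Applying ∮E·dA = Q_enc/ε₀ with Φ = E(4πr²):
E = |Q_enc|/(4πε₀r²) = (1.157×10^-7)/(4π·8.85×10^-12·(0.109)²) = 8.76×10^4 N/C.

E ≈ 8.76×10^4 V/m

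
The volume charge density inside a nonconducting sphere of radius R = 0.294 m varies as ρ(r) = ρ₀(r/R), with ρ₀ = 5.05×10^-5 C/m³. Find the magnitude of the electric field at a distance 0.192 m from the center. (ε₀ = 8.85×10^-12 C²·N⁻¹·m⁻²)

1.79e5 N/C

By spherical symmetry E is radial; choose a Gaussian sphere of radius r = 0.192 m (r < R).
Integrate the density: Q_enc = 4π ∫₀^r ρ₀(r'/R)^1 r'² dr' = 4πρ₀ r^4/(4·R) = 7.333e-7 C.
Applying ∮E·dA = Q_enc/ε₀ with Φ = E(4πr²):
E = |Q_enc|/(4πε₀r²) = (7.333×10^-7)/(4π·8.85×10^-12·(0.192)²) = 1.79×10^5 N/C.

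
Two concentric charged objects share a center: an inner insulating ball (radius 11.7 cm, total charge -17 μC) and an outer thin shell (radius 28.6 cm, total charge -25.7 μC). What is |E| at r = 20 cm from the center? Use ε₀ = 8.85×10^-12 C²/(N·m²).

Take a concentric spherical Gaussian surface of radius r = 20 cm (between the bodies, 11.7 cm < r < 28.6 cm).
The shell at 28.6 cm lies outside the Gaussian surface, so Q_enc = -17 μC = -1.70e-5 C.
Since E is radial and uniform over the Gaussian sphere, Φ = E·4πr² = Q_enc/ε₀.
E = |Q_enc|/(4πε₀r²) = (1.70×10^-5)/(4π·8.85×10^-12·(0.2)²) = 3.82×10^6 N/C.

E ≈ 3.82×10^6 V/m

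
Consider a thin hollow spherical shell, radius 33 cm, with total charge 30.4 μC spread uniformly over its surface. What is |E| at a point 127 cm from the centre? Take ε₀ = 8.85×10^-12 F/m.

|E| ≈ 1.69e5 V/m

By spherical symmetry E is radial; choose a Gaussian sphere of radius r = 127 cm (r > 33 cm).
The entire shell is enclosed: Q_enc = 3.04×10^-5 C.
Gauss's law: E·4πr² = Q_enc/ε₀.
E = |Q_enc|/(4πε₀r²) = (3.04×10^-5)/(4π·8.85×10^-12·(1.27)²) = 1.69×10^5 N/C.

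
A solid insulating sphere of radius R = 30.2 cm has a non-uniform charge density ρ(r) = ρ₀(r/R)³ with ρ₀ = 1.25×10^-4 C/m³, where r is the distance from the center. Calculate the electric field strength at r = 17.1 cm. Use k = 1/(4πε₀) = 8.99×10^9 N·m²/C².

|E| = 7.31×10^4 N/C

By spherical symmetry E is radial; choose a Gaussian sphere of radius r = 17.1 cm (r < R).
Q_enc = ∫₀^r ρ(r')·4πr'² dr' = (4πρ₀/R³) ∫₀^r r'^5 dr' = 4πρ₀ r^6/(6·R³) = 2.376e-7 C.
Since E is radial and uniform over the Gaussian sphere, Φ = E·4πr² = Q_enc/ε₀.
E = k|Q_enc|/r² = (8.99×10^9)(2.376×10^-7)/(0.171)² = 7.31×10^4 N/C.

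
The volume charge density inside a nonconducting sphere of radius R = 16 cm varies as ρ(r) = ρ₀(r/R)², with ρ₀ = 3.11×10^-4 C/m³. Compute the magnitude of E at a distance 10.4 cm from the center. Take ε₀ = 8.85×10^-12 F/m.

|E| = 3.09×10^5 N/C

Symmetry ⇒ E = E(r) r̂. Gaussian sphere of radius r = 10.4 cm (r < R).
Q_enc = ∫₀^r ρ(r')·4πr'² dr' = (4πρ₀/R²) ∫₀^r r'^4 dr' = 4πρ₀ r^5/(5·R²) = 3.715×10^-7 C.
Gauss's law: E·4πr² = Q_enc/ε₀.
E = |Q_enc|/(4πε₀r²) = (3.715e-7)/(4π·8.85×10^-12·(0.104)²) = 3.09×10^5 N/C.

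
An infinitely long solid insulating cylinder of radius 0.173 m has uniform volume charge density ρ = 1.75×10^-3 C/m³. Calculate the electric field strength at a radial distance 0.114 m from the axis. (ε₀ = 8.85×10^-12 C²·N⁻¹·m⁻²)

By cylindrical symmetry E is radial; use a coaxial Gaussian cylinder of radius 0.114 m and length L (r < R).
Enclosed charge per unit length: λ_enc = ρ·πr² = (1.75×10^-3)π(0.114)² = 7.145×10^-5 C/m.
By Gauss's law (flux through the curved wall only), E·2πrL = λ_enc L/ε₀.
E = |λ_enc|/(2πε₀r) = (7.145×10^-5)/(2π·8.85×10^-12·0.114) = 1.13×10^7 N/C.

|E| = 1.13×10^7 N/C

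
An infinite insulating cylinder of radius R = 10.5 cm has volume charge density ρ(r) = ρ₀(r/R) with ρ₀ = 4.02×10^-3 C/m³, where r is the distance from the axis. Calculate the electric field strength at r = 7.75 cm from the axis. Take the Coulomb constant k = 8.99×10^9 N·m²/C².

Take a coaxial cylindrical Gaussian surface of radius r = 7.75 cm and length L (r < R).
λ_enc = ∫₀^r ρ(r')·2πr' dr' = (2πρ₀/R)·r^3/3 = 3.733×10^-5 C/m.
By Gauss's law (flux through the curved wall only), E·2πrL = λ_enc L/ε₀.
E = 2k|λ_enc|/r = 2(8.99×10^9)(3.733×10^-5)/(0.0775) = 8.66e6 N/C.

E = 8.66e6 N/C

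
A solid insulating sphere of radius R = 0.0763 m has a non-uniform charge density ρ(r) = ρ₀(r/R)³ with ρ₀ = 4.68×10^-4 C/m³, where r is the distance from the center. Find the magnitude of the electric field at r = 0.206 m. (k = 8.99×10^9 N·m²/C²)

Symmetry ⇒ E = E(r) r̂. Gaussian sphere of radius r = 0.206 m (r > R, all charge enclosed).
Q_enc = 4π ∫₀^R ρ₀(r'/R)^3 r'² dr' = 4πρ₀R³/6 = 4.354×10^-7 C.
Gauss's law: E·4πr² = Q_enc/ε₀.
E = k|Q_enc|/r² = (8.99×10^9)(4.354×10^-7)/(0.206)² = 9.22×10^4 N/C.

E ≈ 9.22e4 V/m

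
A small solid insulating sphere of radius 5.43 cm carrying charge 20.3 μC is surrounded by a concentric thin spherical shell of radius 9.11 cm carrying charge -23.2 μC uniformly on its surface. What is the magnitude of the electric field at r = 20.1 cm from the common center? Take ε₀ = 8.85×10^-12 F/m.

6.45×10^5 V/m

Take a concentric spherical Gaussian surface of radius r = 20.1 cm (r > 9.11 cm, enclosing both).
Q_enc = (20.3 μC) + (-23.2 μC) = -2.90×10^-6 C.
By Gauss's law, ∮E·dA = E·4πr² = Q_enc/ε₀.
E = |Q_enc|/(4πε₀r²) = (2.90e-6)/(4π·8.85×10^-12·(0.201)²) = 6.45×10^5 N/C.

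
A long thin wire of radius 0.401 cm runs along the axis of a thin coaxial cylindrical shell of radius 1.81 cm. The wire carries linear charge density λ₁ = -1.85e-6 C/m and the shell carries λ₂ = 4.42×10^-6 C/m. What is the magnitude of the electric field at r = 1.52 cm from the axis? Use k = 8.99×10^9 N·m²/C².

Choose a coaxial cylinder of radius r = 1.52 cm (arbitrary length L) as the Gaussian surface (between the conductors, 0.401 cm < r < 1.81 cm).
Only the inner wire is enclosed; the outer shell contributes nothing inside itself. λ_enc = λ₁ = -1.85×10^-6 C/m.
Since E is radial and uniform over the curved surface, Φ = E·2πrL = Q_enc/ε₀ = λ_enc L/ε₀.
E = 2k|λ_enc|/r = 2(8.99×10^9)(1.85×10^-6)/(0.0152) = 2.19e6 N/C.

E = 2.19e6 N/C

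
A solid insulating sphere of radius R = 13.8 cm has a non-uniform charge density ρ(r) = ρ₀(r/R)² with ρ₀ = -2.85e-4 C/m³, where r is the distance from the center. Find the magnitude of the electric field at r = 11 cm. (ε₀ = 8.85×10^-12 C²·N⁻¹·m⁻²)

Use a concentric Gaussian sphere at r = 11 cm (r < R).
Q_enc = ∫₀^r ρ(r')·4πr'² dr' = (4πρ₀/R²) ∫₀^r r'^4 dr' = 4πρ₀ r^5/(5·R²) = -6.057e-7 C.
By Gauss's law, ∮E·dA = E·4πr² = Q_enc/ε₀.
E = |Q_enc|/(4πε₀r²) = (6.057×10^-7)/(4π·8.85×10^-12·(0.11)²) = 4.50×10^5 N/C.

E = 4.50×10^5 N/C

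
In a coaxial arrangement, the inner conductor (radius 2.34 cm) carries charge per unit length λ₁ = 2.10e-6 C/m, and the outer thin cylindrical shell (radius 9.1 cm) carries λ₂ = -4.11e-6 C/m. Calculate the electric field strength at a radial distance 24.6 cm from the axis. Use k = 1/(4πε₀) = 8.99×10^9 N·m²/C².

Coaxial Gaussian cylinder, radius r = 24.6 cm, length L (r > 9.1 cm, enclosing both).
λ_enc = λ₁ + λ₂ = (2.10×10^-6) + (-4.11×10^-6) = -2.01×10^-6 C/m.
Since E is radial and uniform over the curved surface, Φ = E·2πrL = Q_enc/ε₀ = λ_enc L/ε₀.
E = 2k|λ_enc|/r = 2(8.99×10^9)(2.01×10^-6)/(0.246) = 1.47×10^5 N/C.

|E| ≈ 1.47e5 N/C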